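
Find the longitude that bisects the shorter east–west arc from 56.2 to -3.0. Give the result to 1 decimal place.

Signed shortest Δλ from +56.2° to -3.0° is -59.2°.
Midpoint longitude = +56.2° + (-59.2°)/2 = +56.2° − 29.6° = +26.6°.

+26.6°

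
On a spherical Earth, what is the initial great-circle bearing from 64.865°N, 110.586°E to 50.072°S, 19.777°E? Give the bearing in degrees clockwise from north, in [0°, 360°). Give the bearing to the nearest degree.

Δλ = 19.777 − 110.586 = -90.809°.
θ = atan2( sin Δλ · cos φ₂ , cos φ₁ · sin φ₂ − sin φ₁ · cos φ₂ · cos Δλ )
  = atan2(-0.64176, -0.31752) = -116.324° → normalised to [0°, 360°): 243.676°.

244°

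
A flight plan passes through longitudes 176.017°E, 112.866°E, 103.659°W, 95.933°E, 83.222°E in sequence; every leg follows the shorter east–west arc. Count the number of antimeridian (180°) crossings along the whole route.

2

Leg 1: +176.017° → +112.866°, shortest Δλ = -63.151° (west) — does not cross 180°.
Leg 2: +112.866° → -103.659°, shortest Δλ = 143.475° (east) — crosses 180°.
Leg 3: -103.659° → +95.933°, shortest Δλ = -160.408° (west) — crosses 180°.
Leg 4: +95.933° → +83.222°, shortest Δλ = -12.711° (west) — does not cross 180°.
Total crossings: 2.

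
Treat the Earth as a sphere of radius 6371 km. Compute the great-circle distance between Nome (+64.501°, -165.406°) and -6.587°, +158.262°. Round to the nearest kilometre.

8457 km

Δλ = 158.262 − -165.406 = 323.668°; wrapped into (−180°, 180°]: -36.332°.
Δφ = -6.587 − 64.501 = -71.088°.
a = sin²(Δφ/2) + cos φ₁ · cos φ₂ · sin²(Δλ/2) = 0.379511.
c = 2·atan2(√a, √(1−a)) = 1.32742 rad → d = 6371·c ≈ 8457.01 km.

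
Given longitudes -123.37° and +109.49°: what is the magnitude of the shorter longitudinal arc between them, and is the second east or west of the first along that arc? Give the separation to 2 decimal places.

127.14° west

Raw difference: 109.49 − -123.37 = 232.86°.
Normalise into (−180°, 180°]: 232.86° − 360° = -127.14°.
Negative ⇒ the second point lies to the west; separation 127.14°.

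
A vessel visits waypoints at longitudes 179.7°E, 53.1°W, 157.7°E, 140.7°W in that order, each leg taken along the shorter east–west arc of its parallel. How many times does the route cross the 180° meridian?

Leg 1: +179.7° → -53.1°, shortest Δλ = 127.2° (east) — crosses 180°.
Leg 2: -53.1° → +157.7°, shortest Δλ = -149.2° (west) — crosses 180°.
Leg 3: +157.7° → -140.7°, shortest Δλ = 61.6° (east) — crosses 180°.
Total crossings: 3.

3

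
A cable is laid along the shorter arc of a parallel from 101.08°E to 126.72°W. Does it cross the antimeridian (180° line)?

Naïve |-126.72 − 101.08| = 227.8° > 180°, so the shorter arc goes the other way round — across 180°.
Signed shortest Δλ = ((-126.72 − 101.08 + 180) mod 360) − 180 = 132.2°.
Going east by 132.2° from +101.08° passes through 180° before reaching -126.72°.

Yes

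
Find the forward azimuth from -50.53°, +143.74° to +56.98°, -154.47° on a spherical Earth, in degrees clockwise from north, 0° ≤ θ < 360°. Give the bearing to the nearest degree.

Δλ = -154.47 − 143.74 = -298.21°; wrapped into (−180°, 180°]: 61.79°.
θ = atan2( sin Δλ · cos φ₂ , cos φ₁ · sin φ₂ − sin φ₁ · cos φ₂ · cos Δλ )
  = atan2(0.48021, 0.73185) = 33.271° → normalised to [0°, 360°): 33.271°.

33°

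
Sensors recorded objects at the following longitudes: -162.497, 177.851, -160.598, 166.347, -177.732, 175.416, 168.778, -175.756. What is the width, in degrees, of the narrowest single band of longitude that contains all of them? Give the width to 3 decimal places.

Sort the longitudes: -177.732°, -175.756°, -162.497°, -160.598°, +166.347°, +168.778°, +175.416°, +177.851°.
Eastward gaps between consecutive values (wrapping around): 1.976°, 13.259°, 1.899°, 326.945°, 2.431°, 6.638°, 2.435°, 4.417°.
Largest gap = 326.945° ⇒ minimal covering band is its complement: 360° − 326.945° = 33.055°.
Band runs from +166.347° eastward to -160.598°, crossing the antimeridian.

33.055°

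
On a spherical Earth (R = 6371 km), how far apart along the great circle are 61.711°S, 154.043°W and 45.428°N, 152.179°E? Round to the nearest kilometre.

Δλ = 152.179 − -154.043 = 306.222°; wrapped into (−180°, 180°]: -53.778°.
Δφ = 45.428 − -61.711 = 107.139°.
a = sin²(Δφ/2) + cos φ₁ · cos φ₂ · sin²(Δλ/2) = 0.715376.
c = 2·atan2(√a, √(1−a)) = 2.01612 rad → d = 6371·c ≈ 12844.71 km.

12845 km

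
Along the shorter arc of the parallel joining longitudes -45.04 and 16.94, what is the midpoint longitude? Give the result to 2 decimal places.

-14.05°

Signed shortest Δλ from -45.04° to +16.94° is +61.98°.
Midpoint longitude = -45.04° + (+61.98°)/2 = -45.04° + 30.99° = -14.05°.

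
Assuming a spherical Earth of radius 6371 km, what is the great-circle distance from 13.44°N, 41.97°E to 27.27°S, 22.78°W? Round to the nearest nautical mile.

4491 nmi

Δλ = -22.78 − 41.97 = -64.75°.
Δφ = -27.27 − 13.44 = -40.71°.
a = sin²(Δφ/2) + cos φ₁ · cos φ₂ · sin²(Δλ/2) = 0.368860.
c = 2·atan2(√a, √(1−a)) = 1.30541 rad → d = 6371·c ≈ 8316.78 km ≈ 4490.70 nmi.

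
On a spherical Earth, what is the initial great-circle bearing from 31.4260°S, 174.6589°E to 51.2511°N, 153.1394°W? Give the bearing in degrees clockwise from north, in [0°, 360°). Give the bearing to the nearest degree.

Δλ = -153.1394 − 174.6589 = -327.7983°; wrapped into (−180°, 180°]: 32.2017°.
θ = atan2( sin Δλ · cos φ₂ , cos φ₁ · sin φ₂ − sin φ₁ · cos φ₂ · cos Δλ )
  = atan2(0.33355, 0.94164) = 19.505° → normalised to [0°, 360°): 19.505°.

20°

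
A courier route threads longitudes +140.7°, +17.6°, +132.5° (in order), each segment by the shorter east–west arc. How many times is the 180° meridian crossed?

Leg 1: +140.7° → +17.6°, shortest Δλ = -123.1° (west) — does not cross 180°.
Leg 2: +17.6° → +132.5°, shortest Δλ = 114.9° (east) — does not cross 180°.
Total crossings: 0.

0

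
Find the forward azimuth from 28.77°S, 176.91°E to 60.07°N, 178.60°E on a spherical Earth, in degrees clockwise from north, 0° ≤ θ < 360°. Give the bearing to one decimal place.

0.8°

Δλ = 178.60 − 176.91 = 1.69°.
θ = atan2( sin Δλ · cos φ₂ , cos φ₁ · sin φ₂ − sin φ₁ · cos φ₂ · cos Δλ )
  = atan2(0.01471, 0.99969) = 0.843° → normalised to [0°, 360°): 0.843°.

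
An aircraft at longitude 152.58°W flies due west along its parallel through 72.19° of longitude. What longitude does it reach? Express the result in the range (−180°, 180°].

Start at -152.58°; shift −72.19° → -224.77°.
-224.77° lies outside (−180°, 180°]; add 360° → +135.23°.

135.23°E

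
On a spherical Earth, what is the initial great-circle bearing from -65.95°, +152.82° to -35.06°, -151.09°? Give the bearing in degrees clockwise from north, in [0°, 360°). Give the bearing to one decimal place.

74.9°

Δλ = -151.09 − 152.82 = -303.91°; wrapped into (−180°, 180°]: 56.09°.
θ = atan2( sin Δλ · cos φ₂ , cos φ₁ · sin φ₂ − sin φ₁ · cos φ₂ · cos Δλ )
  = atan2(0.67933, 0.18292) = 74.930° → normalised to [0°, 360°): 74.930°.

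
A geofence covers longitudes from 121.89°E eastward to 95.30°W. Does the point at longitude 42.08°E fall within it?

No

Band width going east from +121.89° to -95.30°: ((-95.30 − 121.89) mod 360) = 142.81°.
Offset of +42.08° east of the west edge: ((42.08 − 121.89) mod 360) = 280.19°.
280.19° > 142.81° ⇒ outside.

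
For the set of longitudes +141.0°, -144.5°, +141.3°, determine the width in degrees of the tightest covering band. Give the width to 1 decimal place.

74.5°

Sort the longitudes: -144.5°, +141.0°, +141.3°.
Eastward gaps between consecutive values (wrapping around): 285.5°, 0.3°, 74.2°.
Largest gap = 285.5° ⇒ minimal covering band is its complement: 360° − 285.5° = 74.5°.
Band runs from +141.0° eastward to -144.5°, crossing the antimeridian.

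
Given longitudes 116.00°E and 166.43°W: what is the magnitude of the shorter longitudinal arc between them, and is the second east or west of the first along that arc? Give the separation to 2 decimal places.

Raw difference: -166.43 − 116.00 = -282.43°.
Normalise into (−180°, 180°]: -282.43° + 360° = 77.57°.
Positive ⇒ the second point lies to the east; separation 77.57°.

77.57° east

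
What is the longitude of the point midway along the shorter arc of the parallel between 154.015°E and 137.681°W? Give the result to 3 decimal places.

171.833°W

Signed shortest Δλ from +154.015° to -137.681° is +68.304°.
Midpoint longitude = +154.015° + (+68.304°)/2 = +154.015° + 34.152° = +188.167°.
Normalise into (−180°, 180°]: -171.833°.
(The naïve average (+154.015 + -137.681)/2 = 8.167° is on the wrong side of the globe.)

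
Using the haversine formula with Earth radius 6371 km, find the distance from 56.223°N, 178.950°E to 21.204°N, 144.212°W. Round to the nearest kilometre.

Δλ = -144.212 − 178.950 = -323.162°; wrapped into (−180°, 180°]: 36.838°.
Δφ = 21.204 − 56.223 = -35.019°.
a = sin²(Δφ/2) + cos φ₁ · cos φ₂ · sin²(Δλ/2) = 0.142265.
c = 2·atan2(√a, √(1−a)) = 0.77350 rad → d = 6371·c ≈ 4927.96 km.

4928 km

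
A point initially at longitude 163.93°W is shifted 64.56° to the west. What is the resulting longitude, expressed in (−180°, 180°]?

131.51°E

Start at -163.93°; shift −64.56° → -228.49°.
-228.49° lies outside (−180°, 180°]; add 360° → +131.51°.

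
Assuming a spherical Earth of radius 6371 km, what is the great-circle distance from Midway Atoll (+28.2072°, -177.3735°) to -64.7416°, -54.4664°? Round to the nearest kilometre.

14364 km

Δλ = -54.4664 − -177.3735 = 122.9071°.
Δφ = -64.7416 − 28.2072 = -92.9488°.
a = sin²(Δφ/2) + cos φ₁ · cos φ₂ · sin²(Δλ/2) = 0.815880.
c = 2·atan2(√a, √(1−a)) = 2.25462 rad → d = 6371·c ≈ 14364.17 km.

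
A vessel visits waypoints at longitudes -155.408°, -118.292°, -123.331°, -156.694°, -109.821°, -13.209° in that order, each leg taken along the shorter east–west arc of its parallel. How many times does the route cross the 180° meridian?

Leg 1: -155.408° → -118.292°, shortest Δλ = 37.116° (east) — does not cross 180°.
Leg 2: -118.292° → -123.331°, shortest Δλ = -5.039° (west) — does not cross 180°.
Leg 3: -123.331° → -156.694°, shortest Δλ = -33.363° (west) — does not cross 180°.
Leg 4: -156.694° → -109.821°, shortest Δλ = 46.873° (east) — does not cross 180°.
Leg 5: -109.821° → -13.209°, shortest Δλ = 96.612° (east) — does not cross 180°.
Total crossings: 0.

0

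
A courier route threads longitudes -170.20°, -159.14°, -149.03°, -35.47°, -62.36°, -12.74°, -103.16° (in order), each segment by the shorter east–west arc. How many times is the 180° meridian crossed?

Leg 1: -170.20° → -159.14°, shortest Δλ = 11.06° (east) — does not cross 180°.
Leg 2: -159.14° → -149.03°, shortest Δλ = 10.11° (east) — does not cross 180°.
Leg 3: -149.03° → -35.47°, shortest Δλ = 113.56° (east) — does not cross 180°.
Leg 4: -35.47° → -62.36°, shortest Δλ = -26.89° (west) — does not cross 180°.
Leg 5: -62.36° → -12.74°, shortest Δλ = 49.62° (east) — does not cross 180°.
Leg 6: -12.74° → -103.16°, shortest Δλ = -90.42° (west) — does not cross 180°.
Total crossings: 0.

0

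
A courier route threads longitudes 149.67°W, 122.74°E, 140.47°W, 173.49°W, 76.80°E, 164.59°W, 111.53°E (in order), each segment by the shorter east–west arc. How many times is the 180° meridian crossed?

Leg 1: -149.67° → +122.74°, shortest Δλ = -87.59° (west) — crosses 180°.
Leg 2: +122.74° → -140.47°, shortest Δλ = 96.79° (east) — crosses 180°.
Leg 3: -140.47° → -173.49°, shortest Δλ = -33.02° (west) — does not cross 180°.
Leg 4: -173.49° → +76.80°, shortest Δλ = -109.71° (west) — crosses 180°.
Leg 5: +76.80° → -164.59°, shortest Δλ = 118.61° (east) — crosses 180°.
Leg 6: -164.59° → +111.53°, shortest Δλ = -83.88° (west) — crosses 180°.
Total crossings: 5.

5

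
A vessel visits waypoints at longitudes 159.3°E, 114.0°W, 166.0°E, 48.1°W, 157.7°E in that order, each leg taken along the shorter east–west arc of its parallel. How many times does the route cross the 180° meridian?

Leg 1: +159.3° → -114.0°, shortest Δλ = 86.7° (east) — crosses 180°.
Leg 2: -114.0° → +166.0°, shortest Δλ = -80.0° (west) — crosses 180°.
Leg 3: +166.0° → -48.1°, shortest Δλ = 145.9° (east) — crosses 180°.
Leg 4: -48.1° → +157.7°, shortest Δλ = -154.2° (west) — crosses 180°.
Total crossings: 4.

4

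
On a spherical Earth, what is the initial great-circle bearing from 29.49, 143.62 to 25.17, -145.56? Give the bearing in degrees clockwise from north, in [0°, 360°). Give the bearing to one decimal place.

75.3°

Δλ = -145.56 − 143.62 = -289.18°; wrapped into (−180°, 180°]: 70.82°.
θ = atan2( sin Δλ · cos φ₂ , cos φ₁ · sin φ₂ − sin φ₁ · cos φ₂ · cos Δλ )
  = atan2(0.85481, 0.22383) = 75.327° → normalised to [0°, 360°): 75.327°.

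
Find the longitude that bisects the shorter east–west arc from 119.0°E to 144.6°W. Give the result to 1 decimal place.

167.2°E

Signed shortest Δλ from +119.0° to -144.6° is +96.4°.
Midpoint longitude = +119.0° + (+96.4°)/2 = +119.0° + 48.2° = +167.2°.
(The naïve average (+119.0 + -144.6)/2 = -12.8° is on the wrong side of the globe.)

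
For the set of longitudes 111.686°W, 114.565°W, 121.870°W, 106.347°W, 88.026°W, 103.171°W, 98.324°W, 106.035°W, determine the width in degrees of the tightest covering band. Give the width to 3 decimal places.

33.844°

Sort the longitudes: -121.870°, -114.565°, -111.686°, -106.347°, -106.035°, -103.171°, -98.324°, -88.026°.
Eastward gaps between consecutive values (wrapping around): 7.305°, 2.879°, 5.339°, 0.312°, 2.864°, 4.847°, 10.298°, 326.156°.
Largest gap = 326.156° ⇒ minimal covering band is its complement: 360° − 326.156° = 33.844°.
Band runs from -121.870° eastward to -88.026°.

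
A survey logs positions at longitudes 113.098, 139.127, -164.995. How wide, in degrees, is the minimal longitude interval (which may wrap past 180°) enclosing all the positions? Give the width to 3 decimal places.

Sort the longitudes: -164.995°, +113.098°, +139.127°.
Eastward gaps between consecutive values (wrapping around): 278.093°, 26.029°, 55.878°.
Largest gap = 278.093° ⇒ minimal covering band is its complement: 360° − 278.093° = 81.907°.
Band runs from +113.098° eastward to -164.995°, crossing the antimeridian.

81.907°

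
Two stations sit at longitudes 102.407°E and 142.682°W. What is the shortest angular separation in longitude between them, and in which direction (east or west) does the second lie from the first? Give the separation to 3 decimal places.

Raw difference: -142.682 − 102.407 = -245.089°.
Normalise into (−180°, 180°]: -245.089° + 360° = 114.911°.
Positive ⇒ the second point lies to the east; separation 114.911°.

114.911° east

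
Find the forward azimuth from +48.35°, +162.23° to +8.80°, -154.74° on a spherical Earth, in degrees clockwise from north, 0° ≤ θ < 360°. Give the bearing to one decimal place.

Δλ = -154.74 − 162.23 = -316.97°; wrapped into (−180°, 180°]: 43.03°.
θ = atan2( sin Δλ · cos φ₂ , cos φ₁ · sin φ₂ − sin φ₁ · cos φ₂ · cos Δλ )
  = atan2(0.67435, -0.43811) = 123.011° → normalised to [0°, 360°): 123.011°.

123.0°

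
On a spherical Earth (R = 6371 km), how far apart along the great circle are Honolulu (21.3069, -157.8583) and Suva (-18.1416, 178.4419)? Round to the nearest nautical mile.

2748 nmi

Δλ = 178.4419 − -157.8583 = 336.3002°; wrapped into (−180°, 180°]: -23.6998°.
Δφ = -18.1416 − 21.3069 = -39.4485°.
a = sin²(Δφ/2) + cos φ₁ · cos φ₂ · sin²(Δλ/2) = 0.151235.
c = 2·atan2(√a, √(1−a)) = 0.79885 rad → d = 6371·c ≈ 5089.48 km ≈ 2748.10 nmi.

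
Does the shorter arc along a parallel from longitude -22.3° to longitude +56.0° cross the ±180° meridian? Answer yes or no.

Signed shortest Δλ = ((56.0 − -22.3 + 180) mod 360) − 180 = 78.3°.
Going east by 78.3° from -22.3° reaches +56.0° without touching 180°.

No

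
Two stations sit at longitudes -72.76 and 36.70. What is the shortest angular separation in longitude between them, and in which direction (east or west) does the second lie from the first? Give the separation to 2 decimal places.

Raw difference: 36.70 − -72.76 = 109.46°.
Normalise into (−180°, 180°]: 109.46° stays 109.46°.
Positive ⇒ the second point lies to the east; separation 109.46°.

109.46° east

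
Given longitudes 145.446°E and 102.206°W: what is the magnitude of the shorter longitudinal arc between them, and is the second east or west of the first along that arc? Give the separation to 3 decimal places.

112.348° east

Raw difference: -102.206 − 145.446 = -247.652°.
Normalise into (−180°, 180°]: -247.652° + 360° = 112.348°.
Positive ⇒ the second point lies to the east; separation 112.348°.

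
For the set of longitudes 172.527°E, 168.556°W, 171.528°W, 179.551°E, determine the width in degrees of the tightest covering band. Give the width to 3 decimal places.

18.917°

Sort the longitudes: -171.528°, -168.556°, +172.527°, +179.551°.
Eastward gaps between consecutive values (wrapping around): 2.972°, 341.083°, 7.024°, 8.921°.
Largest gap = 341.083° ⇒ minimal covering band is its complement: 360° − 341.083° = 18.917°.
Band runs from +172.527° eastward to -168.556°, crossing the antimeridian.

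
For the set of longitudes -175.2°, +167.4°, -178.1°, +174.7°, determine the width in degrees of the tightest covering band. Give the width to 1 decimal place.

Sort the longitudes: -178.1°, -175.2°, +167.4°, +174.7°.
Eastward gaps between consecutive values (wrapping around): 2.9°, 342.6°, 7.3°, 7.2°.
Largest gap = 342.6° ⇒ minimal covering band is its complement: 360° − 342.6° = 17.4°.
Band runs from +167.4° eastward to -175.2°, crossing the antimeridian.

17.4°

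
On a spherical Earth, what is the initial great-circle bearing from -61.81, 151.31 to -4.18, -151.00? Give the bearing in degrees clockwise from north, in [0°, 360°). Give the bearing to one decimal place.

Δλ = -151.00 − 151.31 = -302.31°; wrapped into (−180°, 180°]: 57.69°.
θ = atan2( sin Δλ · cos φ₂ , cos φ₁ · sin φ₂ − sin φ₁ · cos φ₂ · cos Δλ )
  = atan2(0.84292, 0.43541) = 62.681° → normalised to [0°, 360°): 62.681°.

62.7°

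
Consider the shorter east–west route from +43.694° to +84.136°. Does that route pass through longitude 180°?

Signed shortest Δλ = ((84.136 − 43.694 + 180) mod 360) − 180 = 40.442°.
Going east by 40.442° from +43.694° reaches +84.136° without touching 180°.

No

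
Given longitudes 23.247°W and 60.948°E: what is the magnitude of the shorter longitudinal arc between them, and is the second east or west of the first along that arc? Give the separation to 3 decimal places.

84.195° east

Raw difference: 60.948 − -23.247 = 84.195°.
Normalise into (−180°, 180°]: 84.195° stays 84.195°.
Positive ⇒ the second point lies to the east; separation 84.195°.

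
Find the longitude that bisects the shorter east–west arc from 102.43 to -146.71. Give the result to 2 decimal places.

+157.86°

Signed shortest Δλ from +102.43° to -146.71° is +110.86°.
Midpoint longitude = +102.43° + (+110.86°)/2 = +102.43° + 55.43° = +157.86°.
(The naïve average (+102.43 + -146.71)/2 = -22.14° is on the wrong side of the globe.)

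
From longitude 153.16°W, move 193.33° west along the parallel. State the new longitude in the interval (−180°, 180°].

13.51°E

Start at -153.16°; shift −193.33° → -346.49°.
-346.49° lies outside (−180°, 180°]; add 360° → +13.51°.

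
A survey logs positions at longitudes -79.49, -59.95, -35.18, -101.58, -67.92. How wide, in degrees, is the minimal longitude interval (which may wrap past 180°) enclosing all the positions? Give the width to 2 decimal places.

Sort the longitudes: -101.58°, -79.49°, -67.92°, -59.95°, -35.18°.
Eastward gaps between consecutive values (wrapping around): 22.09°, 11.57°, 7.97°, 24.77°, 293.60°.
Largest gap = 293.60° ⇒ minimal covering band is its complement: 360° − 293.60° = 66.40°.
Band runs from -101.58° eastward to -35.18°.

66.40°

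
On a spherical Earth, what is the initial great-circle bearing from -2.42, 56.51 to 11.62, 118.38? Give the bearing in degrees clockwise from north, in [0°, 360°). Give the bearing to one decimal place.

75.7°

Δλ = 118.38 − 56.51 = 61.87°.
θ = atan2( sin Δλ · cos φ₂ , cos φ₁ · sin φ₂ − sin φ₁ · cos φ₂ · cos Δλ )
  = atan2(0.86381, 0.22074) = 75.665° → normalised to [0°, 360°): 75.665°.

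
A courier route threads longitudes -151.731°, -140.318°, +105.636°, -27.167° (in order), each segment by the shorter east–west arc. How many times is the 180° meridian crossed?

1

Leg 1: -151.731° → -140.318°, shortest Δλ = 11.413° (east) — does not cross 180°.
Leg 2: -140.318° → +105.636°, shortest Δλ = -114.046° (west) — crosses 180°.
Leg 3: +105.636° → -27.167°, shortest Δλ = -132.803° (west) — does not cross 180°.
Total crossings: 1.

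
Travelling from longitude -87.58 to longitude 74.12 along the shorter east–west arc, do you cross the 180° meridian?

Signed shortest Δλ = ((74.12 − -87.58 + 180) mod 360) − 180 = 161.7°.
Going east by 161.7° from -87.58° reaches +74.12° without touching 180°.

No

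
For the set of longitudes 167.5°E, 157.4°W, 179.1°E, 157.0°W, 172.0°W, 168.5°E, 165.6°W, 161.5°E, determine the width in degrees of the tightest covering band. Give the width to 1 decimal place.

41.5°

Sort the longitudes: -172.0°, -165.6°, -157.4°, -157.0°, +161.5°, +167.5°, +168.5°, +179.1°.
Eastward gaps between consecutive values (wrapping around): 6.4°, 8.2°, 0.4°, 318.5°, 6.0°, 1.0°, 10.6°, 8.9°.
Largest gap = 318.5° ⇒ minimal covering band is its complement: 360° − 318.5° = 41.5°.
Band runs from +161.5° eastward to -157.0°, crossing the antimeridian.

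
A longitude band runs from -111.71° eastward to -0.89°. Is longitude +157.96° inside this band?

Band width going east from -111.71° to -0.89°: ((-0.89 − -111.71) mod 360) = 110.82°.
Offset of +157.96° east of the west edge: ((157.96 − -111.71) mod 360) = 269.67°.
269.67° > 110.82° ⇒ outside.

No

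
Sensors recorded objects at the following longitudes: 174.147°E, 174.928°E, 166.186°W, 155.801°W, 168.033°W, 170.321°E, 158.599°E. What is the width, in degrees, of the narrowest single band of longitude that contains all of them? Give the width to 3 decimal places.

Sort the longitudes: -168.033°, -166.186°, -155.801°, +158.599°, +170.321°, +174.147°, +174.928°.
Eastward gaps between consecutive values (wrapping around): 1.847°, 10.385°, 314.400°, 11.722°, 3.826°, 0.781°, 17.039°.
Largest gap = 314.400° ⇒ minimal covering band is its complement: 360° − 314.400° = 45.600°.
Band runs from +158.599° eastward to -155.801°, crossing the antimeridian.

45.600°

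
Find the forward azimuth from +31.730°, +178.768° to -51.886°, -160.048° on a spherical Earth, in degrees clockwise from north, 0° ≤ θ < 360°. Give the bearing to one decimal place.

Δλ = -160.048 − 178.768 = -338.816°; wrapped into (−180°, 180°]: 21.184°.
θ = atan2( sin Δλ · cos φ₂ , cos φ₁ · sin φ₂ − sin φ₁ · cos φ₂ · cos Δλ )
  = atan2(0.22304, -0.97186) = 167.074° → normalised to [0°, 360°): 167.074°.

167.1°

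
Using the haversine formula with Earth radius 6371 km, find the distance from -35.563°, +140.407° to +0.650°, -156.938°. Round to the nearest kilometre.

Δλ = -156.938 − 140.407 = -297.345°; wrapped into (−180°, 180°]: 62.655°.
Δφ = 0.650 − -35.563 = 36.213°.
a = sin²(Δφ/2) + cos φ₁ · cos φ₂ · sin²(Δλ/2) = 0.316477.
c = 2·atan2(√a, √(1−a)) = 1.19496 rad → d = 6371·c ≈ 7613.12 km.

7613 km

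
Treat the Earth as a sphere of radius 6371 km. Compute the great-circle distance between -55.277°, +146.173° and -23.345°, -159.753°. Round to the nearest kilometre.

5644 km

Δλ = -159.753 − 146.173 = -305.926°; wrapped into (−180°, 180°]: 54.074°.
Δφ = -23.345 − -55.277 = 31.932°.
a = sin²(Δφ/2) + cos φ₁ · cos φ₂ · sin²(Δλ/2) = 0.183725.
c = 2·atan2(√a, √(1−a)) = 0.88595 rad → d = 6371·c ≈ 5644.42 km.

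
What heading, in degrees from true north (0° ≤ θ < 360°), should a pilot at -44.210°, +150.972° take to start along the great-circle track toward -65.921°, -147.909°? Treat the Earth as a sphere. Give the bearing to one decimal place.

Δλ = -147.909 − 150.972 = -298.881°; wrapped into (−180°, 180°]: 61.119°.
θ = atan2( sin Δλ · cos φ₂ , cos φ₁ · sin φ₂ − sin φ₁ · cos φ₂ · cos Δλ )
  = atan2(0.35725, -0.51701) = 145.356° → normalised to [0°, 360°): 145.356°.

145.4°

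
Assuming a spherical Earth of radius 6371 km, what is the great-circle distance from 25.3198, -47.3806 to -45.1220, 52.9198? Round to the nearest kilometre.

12749 km

Δλ = 52.9198 − -47.3806 = 100.3004°.
Δφ = -45.1220 − 25.3198 = -70.4418°.
a = sin²(Δφ/2) + cos φ₁ · cos φ₂ · sin²(Δλ/2) = 0.708550.
c = 2·atan2(√a, √(1−a)) = 2.00105 rad → d = 6371·c ≈ 12748.67 km.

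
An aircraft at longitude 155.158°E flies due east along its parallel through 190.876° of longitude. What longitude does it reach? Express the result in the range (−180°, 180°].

13.966°W

Start at +155.158°; shift +190.876° → +346.034°.
+346.034° lies outside (−180°, 180°]; subtract 360° → -13.966°.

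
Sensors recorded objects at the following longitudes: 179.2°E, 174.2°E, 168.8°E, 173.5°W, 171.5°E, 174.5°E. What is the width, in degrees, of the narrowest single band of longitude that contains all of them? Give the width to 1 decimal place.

17.7°

Sort the longitudes: -173.5°, +168.8°, +171.5°, +174.2°, +174.5°, +179.2°.
Eastward gaps between consecutive values (wrapping around): 342.3°, 2.7°, 2.7°, 0.3°, 4.7°, 7.3°.
Largest gap = 342.3° ⇒ minimal covering band is its complement: 360° − 342.3° = 17.7°.
Band runs from +168.8° eastward to -173.5°, crossing the antimeridian.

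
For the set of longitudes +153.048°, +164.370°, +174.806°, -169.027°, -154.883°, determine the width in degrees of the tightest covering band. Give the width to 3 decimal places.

Sort the longitudes: -169.027°, -154.883°, +153.048°, +164.370°, +174.806°.
Eastward gaps between consecutive values (wrapping around): 14.144°, 307.931°, 11.322°, 10.436°, 16.167°.
Largest gap = 307.931° ⇒ minimal covering band is its complement: 360° − 307.931° = 52.069°.
Band runs from +153.048° eastward to -154.883°, crossing the antimeridian.

52.069°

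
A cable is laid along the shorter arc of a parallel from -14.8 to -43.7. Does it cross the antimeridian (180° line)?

Signed shortest Δλ = ((-43.7 − -14.8 + 180) mod 360) − 180 = -28.9°.
Going west by 28.9° from -14.8° reaches -43.7° without touching 180°.

No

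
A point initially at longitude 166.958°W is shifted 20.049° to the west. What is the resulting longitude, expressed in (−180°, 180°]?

Start at -166.958°; shift −20.049° → -187.007°.
-187.007° lies outside (−180°, 180°]; add 360° → +172.993°.

172.993°E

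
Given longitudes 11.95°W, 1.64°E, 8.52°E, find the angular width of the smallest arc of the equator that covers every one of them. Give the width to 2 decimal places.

20.47°

Sort the longitudes: -11.95°, +1.64°, +8.52°.
Eastward gaps between consecutive values (wrapping around): 13.59°, 6.88°, 339.53°.
Largest gap = 339.53° ⇒ minimal covering band is its complement: 360° − 339.53° = 20.47°.
Band runs from -11.95° eastward to +8.52°.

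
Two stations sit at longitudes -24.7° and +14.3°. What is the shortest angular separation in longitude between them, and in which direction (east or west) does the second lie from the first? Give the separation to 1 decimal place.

Raw difference: 14.3 − -24.7 = 39.0°.
Normalise into (−180°, 180°]: 39.0° stays 39.0°.
Positive ⇒ the second point lies to the east; separation 39.0°.

39.0° east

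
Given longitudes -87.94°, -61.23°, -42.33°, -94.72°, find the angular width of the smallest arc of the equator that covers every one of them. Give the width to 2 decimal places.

Sort the longitudes: -94.72°, -87.94°, -61.23°, -42.33°.
Eastward gaps between consecutive values (wrapping around): 6.78°, 26.71°, 18.90°, 307.61°.
Largest gap = 307.61° ⇒ minimal covering band is its complement: 360° − 307.61° = 52.39°.
Band runs from -94.72° eastward to -42.33°.

52.39°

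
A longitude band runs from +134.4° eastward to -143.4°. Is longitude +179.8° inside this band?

Yes

Band width going east from +134.4° to -143.4°: ((-143.4 − 134.4) mod 360) = 82.2°.
Offset of +179.8° east of the west edge: ((179.8 − 134.4) mod 360) = 45.4°.
45.4° ≤ 82.2° ⇒ inside.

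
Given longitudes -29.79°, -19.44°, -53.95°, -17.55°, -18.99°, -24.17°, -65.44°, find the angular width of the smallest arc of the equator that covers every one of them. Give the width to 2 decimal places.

47.89°

Sort the longitudes: -65.44°, -53.95°, -29.79°, -24.17°, -19.44°, -18.99°, -17.55°.
Eastward gaps between consecutive values (wrapping around): 11.49°, 24.16°, 5.62°, 4.73°, 0.45°, 1.44°, 312.11°.
Largest gap = 312.11° ⇒ minimal covering band is its complement: 360° − 312.11° = 47.89°.
Band runs from -65.44° eastward to -17.55°.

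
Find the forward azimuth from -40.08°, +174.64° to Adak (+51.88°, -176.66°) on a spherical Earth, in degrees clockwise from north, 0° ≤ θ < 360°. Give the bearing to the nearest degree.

5°

Δλ = -176.66 − 174.64 = -351.30°; wrapped into (−180°, 180°]: 8.70°.
θ = atan2( sin Δλ · cos φ₂ , cos φ₁ · sin φ₂ − sin φ₁ · cos φ₂ · cos Δλ )
  = atan2(0.09337, 0.99484) = 5.362° → normalised to [0°, 360°): 5.362°.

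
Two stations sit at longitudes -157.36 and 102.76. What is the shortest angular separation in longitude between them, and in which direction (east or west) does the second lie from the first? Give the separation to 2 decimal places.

Raw difference: 102.76 − -157.36 = 260.12°.
Normalise into (−180°, 180°]: 260.12° − 360° = -99.88°.
Negative ⇒ the second point lies to the west; separation 99.88°.

99.88° west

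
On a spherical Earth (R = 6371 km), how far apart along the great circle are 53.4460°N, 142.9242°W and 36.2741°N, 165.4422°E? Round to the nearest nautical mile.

2363 nmi

Δλ = 165.4422 − -142.9242 = 308.3664°; wrapped into (−180°, 180°]: -51.6336°.
Δφ = 36.2741 − 53.4460 = -17.1719°.
a = sin²(Δφ/2) + cos φ₁ · cos φ₂ · sin²(Δλ/2) = 0.113352.
c = 2·atan2(√a, √(1−a)) = 0.68677 rad → d = 6371·c ≈ 4375.44 km ≈ 2362.55 nmi.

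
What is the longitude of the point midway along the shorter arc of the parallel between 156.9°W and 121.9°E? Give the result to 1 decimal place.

162.5°E

Signed shortest Δλ from -156.9° to +121.9° is -81.2°.
Midpoint longitude = -156.9° + (-81.2°)/2 = -156.9° − 40.6° = -197.5°.
Normalise into (−180°, 180°]: +162.5°.
(The naïve average (-156.9 + +121.9)/2 = -17.5° is on the wrong side of the globe.)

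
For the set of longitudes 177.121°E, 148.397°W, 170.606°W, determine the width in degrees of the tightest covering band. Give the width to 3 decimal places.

Sort the longitudes: -170.606°, -148.397°, +177.121°.
Eastward gaps between consecutive values (wrapping around): 22.209°, 325.518°, 12.273°.
Largest gap = 325.518° ⇒ minimal covering band is its complement: 360° − 325.518° = 34.482°.
Band runs from +177.121° eastward to -148.397°, crossing the antimeridian.

34.482°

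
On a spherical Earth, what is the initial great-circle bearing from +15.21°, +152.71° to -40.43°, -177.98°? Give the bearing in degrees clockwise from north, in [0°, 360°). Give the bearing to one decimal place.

155.0°

Δλ = -177.98 − 152.71 = -330.69°; wrapped into (−180°, 180°]: 29.31°.
θ = atan2( sin Δλ · cos φ₂ , cos φ₁ · sin φ₂ − sin φ₁ · cos φ₂ · cos Δλ )
  = atan2(0.37263, -0.79994) = 155.023° → normalised to [0°, 360°): 155.023°.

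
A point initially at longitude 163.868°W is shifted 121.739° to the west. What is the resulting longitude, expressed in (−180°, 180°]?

Start at -163.868°; shift −121.739° → -285.607°.
-285.607° lies outside (−180°, 180°]; add 360° → +74.393°.

74.393°E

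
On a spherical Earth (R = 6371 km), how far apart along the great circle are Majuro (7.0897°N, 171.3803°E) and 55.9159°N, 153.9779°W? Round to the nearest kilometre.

6223 km

Δλ = -153.9779 − 171.3803 = -325.3582°; wrapped into (−180°, 180°]: 34.6418°.
Δφ = 55.9159 − 7.0897 = 48.8262°.
a = sin²(Δφ/2) + cos φ₁ · cos φ₂ · sin²(Δλ/2) = 0.220122.
c = 2·atan2(√a, √(1−a)) = 0.97670 rad → d = 6371·c ≈ 6222.58 km.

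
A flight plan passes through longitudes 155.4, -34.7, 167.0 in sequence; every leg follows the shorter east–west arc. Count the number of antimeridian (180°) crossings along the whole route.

2

Leg 1: +155.4° → -34.7°, shortest Δλ = 169.9° (east) — crosses 180°.
Leg 2: -34.7° → +167.0°, shortest Δλ = -158.3° (west) — crosses 180°.
Total crossings: 2.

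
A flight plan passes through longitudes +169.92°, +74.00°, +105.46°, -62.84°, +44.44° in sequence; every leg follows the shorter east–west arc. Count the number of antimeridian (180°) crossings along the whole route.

0

Leg 1: +169.92° → +74.00°, shortest Δλ = -95.92° (west) — does not cross 180°.
Leg 2: +74.00° → +105.46°, shortest Δλ = 31.46° (east) — does not cross 180°.
Leg 3: +105.46° → -62.84°, shortest Δλ = -168.3° (west) — does not cross 180°.
Leg 4: -62.84° → +44.44°, shortest Δλ = 107.28° (east) — does not cross 180°.
Total crossings: 0.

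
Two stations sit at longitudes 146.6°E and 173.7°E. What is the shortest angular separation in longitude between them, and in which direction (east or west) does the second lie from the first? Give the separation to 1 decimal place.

Raw difference: 173.7 − 146.6 = 27.1°.
Normalise into (−180°, 180°]: 27.1° stays 27.1°.
Positive ⇒ the second point lies to the east; separation 27.1°.

27.1° east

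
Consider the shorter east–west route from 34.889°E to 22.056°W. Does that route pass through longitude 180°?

No

Signed shortest Δλ = ((-22.056 − 34.889 + 180) mod 360) − 180 = -56.945°.
Going west by 56.945° from +34.889° reaches -22.056° without touching 180°.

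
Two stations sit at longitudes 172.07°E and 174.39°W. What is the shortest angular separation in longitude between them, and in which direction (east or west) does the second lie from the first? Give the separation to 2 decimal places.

Raw difference: -174.39 − 172.07 = -346.46°.
Normalise into (−180°, 180°]: -346.46° + 360° = 13.54°.
Positive ⇒ the second point lies to the east; separation 13.54°.

13.54° east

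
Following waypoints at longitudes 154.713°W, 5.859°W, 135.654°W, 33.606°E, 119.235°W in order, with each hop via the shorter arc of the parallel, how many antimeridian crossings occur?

Leg 1: -154.713° → -5.859°, shortest Δλ = 148.854° (east) — does not cross 180°.
Leg 2: -5.859° → -135.654°, shortest Δλ = -129.795° (west) — does not cross 180°.
Leg 3: -135.654° → +33.606°, shortest Δλ = 169.26° (east) — does not cross 180°.
Leg 4: +33.606° → -119.235°, shortest Δλ = -152.841° (west) — does not cross 180°.
Total crossings: 0.

0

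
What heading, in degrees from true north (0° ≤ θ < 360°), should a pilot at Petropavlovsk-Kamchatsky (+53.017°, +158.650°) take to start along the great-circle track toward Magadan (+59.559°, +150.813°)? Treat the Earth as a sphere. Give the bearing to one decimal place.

329.6°

Δλ = 150.813 − 158.650 = -7.837°.
θ = atan2( sin Δλ · cos φ₂ , cos φ₁ · sin φ₂ − sin φ₁ · cos φ₂ · cos Δλ )
  = atan2(-0.06908, 0.11771) = -30.409° → normalised to [0°, 360°): 329.591°.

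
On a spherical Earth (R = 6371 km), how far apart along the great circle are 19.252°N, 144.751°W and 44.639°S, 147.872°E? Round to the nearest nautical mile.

Δλ = 147.872 − -144.751 = 292.623°; wrapped into (−180°, 180°]: -67.377°.
Δφ = -44.639 − 19.252 = -63.891°.
a = sin²(Δφ/2) + cos φ₁ · cos φ₂ · sin²(Δλ/2) = 0.486637.
c = 2·atan2(√a, √(1−a)) = 1.54407 rad → d = 6371·c ≈ 9837.25 km ≈ 5311.69 nmi.

5312 nmi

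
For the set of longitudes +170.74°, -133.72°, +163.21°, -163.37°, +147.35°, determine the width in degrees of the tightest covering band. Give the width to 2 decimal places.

Sort the longitudes: -163.37°, -133.72°, +147.35°, +163.21°, +170.74°.
Eastward gaps between consecutive values (wrapping around): 29.65°, 281.07°, 15.86°, 7.53°, 25.89°.
Largest gap = 281.07° ⇒ minimal covering band is its complement: 360° − 281.07° = 78.93°.
Band runs from +147.35° eastward to -133.72°, crossing the antimeridian.

78.93°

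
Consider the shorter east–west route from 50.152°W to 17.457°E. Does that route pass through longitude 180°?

No

Signed shortest Δλ = ((17.457 − -50.152 + 180) mod 360) − 180 = 67.609°.
Going east by 67.609° from -50.152° reaches +17.457° without touching 180°.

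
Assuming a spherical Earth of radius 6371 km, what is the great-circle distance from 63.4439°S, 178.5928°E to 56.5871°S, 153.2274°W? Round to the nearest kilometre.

1723 km

Δλ = -153.2274 − 178.5928 = -331.8202°; wrapped into (−180°, 180°]: 28.1798°.
Δφ = -56.5871 − -63.4439 = 6.8568°.
a = sin²(Δφ/2) + cos φ₁ · cos φ₂ · sin²(Δλ/2) = 0.018167.
c = 2·atan2(√a, √(1−a)) = 0.27039 rad → d = 6371·c ≈ 1722.65 km.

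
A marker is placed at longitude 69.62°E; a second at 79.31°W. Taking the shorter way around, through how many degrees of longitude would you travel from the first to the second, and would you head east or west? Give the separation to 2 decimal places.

148.93° west

Raw difference: -79.31 − 69.62 = -148.93°.
Normalise into (−180°, 180°]: -148.93° stays -148.93°.
Negative ⇒ the second point lies to the west; separation 148.93°.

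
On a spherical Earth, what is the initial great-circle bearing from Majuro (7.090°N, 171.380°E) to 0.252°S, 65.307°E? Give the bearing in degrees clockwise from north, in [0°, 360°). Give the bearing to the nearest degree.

Δλ = 65.307 − 171.380 = -106.073°.
θ = atan2( sin Δλ · cos φ₂ , cos φ₁ · sin φ₂ − sin φ₁ · cos φ₂ · cos Δλ )
  = atan2(-0.96090, 0.02981) = -88.223° → normalised to [0°, 360°): 271.777°.

272°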